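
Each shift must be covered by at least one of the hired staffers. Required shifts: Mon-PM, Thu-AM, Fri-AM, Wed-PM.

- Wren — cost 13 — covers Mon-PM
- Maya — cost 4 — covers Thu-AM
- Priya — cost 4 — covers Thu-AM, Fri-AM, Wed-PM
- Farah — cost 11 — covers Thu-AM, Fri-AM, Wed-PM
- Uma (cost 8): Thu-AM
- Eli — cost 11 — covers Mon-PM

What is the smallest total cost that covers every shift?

Choose Priya and Eli: together they cover Mon-PM, Thu-AM, Fri-AM, Wed-PM — every shift.
Total cost: 4 + 11 = 15.

15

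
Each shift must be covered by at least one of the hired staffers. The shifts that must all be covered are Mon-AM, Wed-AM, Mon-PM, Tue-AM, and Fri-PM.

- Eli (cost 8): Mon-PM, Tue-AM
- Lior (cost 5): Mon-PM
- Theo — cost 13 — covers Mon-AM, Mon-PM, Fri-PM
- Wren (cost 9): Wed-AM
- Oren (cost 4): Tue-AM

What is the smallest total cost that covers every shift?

26

This is an integer covering problem.
Choose Theo, Wren, and Oren: together they cover Mon-AM, Wed-AM, Mon-PM, Tue-AM, Fri-PM — every shift.
Total cost: 13 + 9 + 4 = 26.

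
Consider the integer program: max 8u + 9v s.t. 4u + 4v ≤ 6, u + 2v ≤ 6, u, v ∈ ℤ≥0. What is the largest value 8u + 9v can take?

Relaxing integrality, the LP optimum is 13.50 at (u,v) = (0, 1.5), which is not an integer point.
(u,v)=(0,1): 4·0+4·1=4≤6, 1·0+2·1=2≤6, objective 9.
(u,v)=(1,0): 4·1+4·0=4≤6, 1·1+2·0=1≤6, objective 8.
No feasible integer point exceeds 9.

9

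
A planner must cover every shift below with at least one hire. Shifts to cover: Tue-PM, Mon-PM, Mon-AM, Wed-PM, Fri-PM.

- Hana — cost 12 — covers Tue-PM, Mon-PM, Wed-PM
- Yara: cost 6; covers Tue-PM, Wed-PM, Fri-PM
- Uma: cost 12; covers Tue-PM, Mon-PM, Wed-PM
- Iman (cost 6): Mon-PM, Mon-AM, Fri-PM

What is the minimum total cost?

12

Choose Yara and Iman: together they cover Tue-PM, Mon-PM, Mon-AM, Wed-PM, Fri-PM — every shift.
Total cost: 6 + 6 = 12.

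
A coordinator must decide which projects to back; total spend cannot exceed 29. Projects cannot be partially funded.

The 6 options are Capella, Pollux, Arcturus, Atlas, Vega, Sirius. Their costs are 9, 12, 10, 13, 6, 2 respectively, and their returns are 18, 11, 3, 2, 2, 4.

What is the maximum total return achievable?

35

This is an integer program with binary decision variables.
Capella + Pollux + Sirius: cost 9 + 12 + 2 = 23 ≤ 29, return 18 + 11 + 4 = 33.
Capella + Pollux + Vega + Sirius: cost 9 + 12 + 6 + 2 = 29 ≤ 29, return 18 + 11 + 2 + 4 = 35.
Best is Capella, Pollux, Vega, and Sirius with total return 35.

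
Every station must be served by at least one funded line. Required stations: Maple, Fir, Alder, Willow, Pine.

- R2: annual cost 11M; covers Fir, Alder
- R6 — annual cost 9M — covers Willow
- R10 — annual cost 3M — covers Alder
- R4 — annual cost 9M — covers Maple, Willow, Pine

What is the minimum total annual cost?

20

The greedy cost-per-new-station heuristic would pick R10, R4, and R2 for 23, but a cheaper cover exists.
Choose R2 and R4: together they cover Maple, Fir, Alder, Willow, Pine — every station.
Total annual cost: 11 + 9 = 20.
No cover costs less than 20.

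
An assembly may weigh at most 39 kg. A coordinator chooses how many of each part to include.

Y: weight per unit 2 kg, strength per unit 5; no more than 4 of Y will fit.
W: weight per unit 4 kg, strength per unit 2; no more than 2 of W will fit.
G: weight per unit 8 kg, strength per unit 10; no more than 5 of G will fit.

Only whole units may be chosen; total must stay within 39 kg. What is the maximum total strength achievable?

55

Y has the best ratio (5/2); taking only Y gives at most 4×5 = 20 (stopped by the supply cap of 4).
Mixing does better — 3×Y and 4×G: weight 38 ≤ 39, strength 3·5 + 4·10 = 55.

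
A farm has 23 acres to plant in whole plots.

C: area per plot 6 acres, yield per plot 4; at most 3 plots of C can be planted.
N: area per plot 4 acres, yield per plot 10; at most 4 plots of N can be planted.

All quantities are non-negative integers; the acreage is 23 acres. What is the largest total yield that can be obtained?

N has the best ratio (10/4); taking only N gives at most 4×10 = 40 (stopped by the supply cap of 4).
Mixing does better — 1×C and 4×N: area 22 ≤ 23, yield 1·4 + 4·10 = 44.

44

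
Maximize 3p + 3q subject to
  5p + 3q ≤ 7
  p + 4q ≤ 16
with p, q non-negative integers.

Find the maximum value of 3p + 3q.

The continuous relaxation peaks at (0, 2.33) with value 7.00; rounding to a feasible lattice point costs some objective.
(p,q)=(0,2): 5·0+3·2=6≤7, 1·0+4·2=8≤16, objective 6.
(p,q)=(0,1): 5·0+3·1=3≤7, 1·0+4·1=4≤16, objective 3.
Maximum is 6 at (p,q)=(0,2).

6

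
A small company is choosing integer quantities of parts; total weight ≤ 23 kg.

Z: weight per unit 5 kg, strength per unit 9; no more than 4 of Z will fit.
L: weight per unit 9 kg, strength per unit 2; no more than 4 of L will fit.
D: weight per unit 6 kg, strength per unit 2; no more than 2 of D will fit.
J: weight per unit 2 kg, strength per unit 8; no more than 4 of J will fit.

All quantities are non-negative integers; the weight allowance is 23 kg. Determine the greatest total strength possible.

59

Take 3×Z and 4×J: weight 23 ≤ 23, strength 3·9 + 4·8 = 59.
J has the best ratio (8/2) and is taken to its limit of 4; remaining capacity is filled optimally with the others.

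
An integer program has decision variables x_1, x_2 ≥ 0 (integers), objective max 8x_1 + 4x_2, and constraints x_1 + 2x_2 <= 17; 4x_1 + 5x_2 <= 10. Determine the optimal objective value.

16

(x_1,x_2)=(2,0) is feasible, giving 16.
(x_1,x_2)=(1,1) is feasible, giving 12.
No feasible integer point exceeds 16.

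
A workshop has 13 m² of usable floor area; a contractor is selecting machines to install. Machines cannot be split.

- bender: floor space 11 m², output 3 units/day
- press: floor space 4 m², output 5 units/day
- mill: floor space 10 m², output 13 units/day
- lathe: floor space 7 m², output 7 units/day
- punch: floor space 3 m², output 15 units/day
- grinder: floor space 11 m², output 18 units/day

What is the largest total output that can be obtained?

28

This is a 0-1 knapsack instance.
Take mill and punch: floor space 10 + 3 = 13 ≤ 13, output 13 + 15 = 28.
No other feasible combination does better.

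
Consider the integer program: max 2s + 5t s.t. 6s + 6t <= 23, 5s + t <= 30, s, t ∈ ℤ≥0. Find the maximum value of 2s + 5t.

15

The continuous relaxation peaks at (0, 3.83) with value 19.17; rounding to a feasible lattice point costs some objective.
(s,t)=(0,3): 6·0+6·3=18≤23, 5·0+1·3=3≤30, objective 15.
(s,t)=(1,2): 6·1+6·2=18≤23, 5·1+1·2=7≤30, objective 12.
(s,t)=(0,2): 6·0+6·2=12≤23, 5·0+1·2=2≤30, objective 10.
Maximum is 15 at (s,t)=(0,3).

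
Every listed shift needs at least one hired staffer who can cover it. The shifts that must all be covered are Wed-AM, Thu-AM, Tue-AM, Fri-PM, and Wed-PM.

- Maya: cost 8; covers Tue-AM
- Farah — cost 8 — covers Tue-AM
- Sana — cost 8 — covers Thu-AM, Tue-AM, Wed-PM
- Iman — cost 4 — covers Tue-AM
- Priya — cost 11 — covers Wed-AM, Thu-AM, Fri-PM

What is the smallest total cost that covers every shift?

19

This is an integer covering problem.
Choose Sana and Priya: together they cover Wed-AM, Thu-AM, Tue-AM, Fri-PM, Wed-PM — every shift.
Total cost: 8 + 11 = 19.
No cover costs less than 19.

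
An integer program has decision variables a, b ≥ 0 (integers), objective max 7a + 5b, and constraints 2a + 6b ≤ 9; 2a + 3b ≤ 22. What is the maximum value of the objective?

Relaxing integrality, the LP optimum is 31.50 at (a,b) = (4.5, 0), which is not an integer point.
(a,b)=(4,0): 2·4+6·0=8≤9, 2·4+3·0=8≤22, objective 28.
(a,b)=(3,0): 2·3+6·0=6≤9, 2·3+3·0=6≤22, objective 21.
Maximum is 28 at (a,b)=(4,0).

28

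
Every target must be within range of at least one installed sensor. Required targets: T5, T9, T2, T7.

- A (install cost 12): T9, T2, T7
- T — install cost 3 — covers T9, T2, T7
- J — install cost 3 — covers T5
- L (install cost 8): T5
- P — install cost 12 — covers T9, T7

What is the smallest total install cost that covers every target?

This is a weighted set-cover instance.
Choose T and J: together they cover T5, T9, T2, T7 — every target.
Total install cost: 3 + 3 = 6.
No cover costs less than 6.

6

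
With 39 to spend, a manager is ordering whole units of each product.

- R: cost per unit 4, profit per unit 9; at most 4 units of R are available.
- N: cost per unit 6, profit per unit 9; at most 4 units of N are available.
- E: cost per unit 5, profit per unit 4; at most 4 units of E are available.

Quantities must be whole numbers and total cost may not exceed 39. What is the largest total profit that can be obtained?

This is a bounded integer knapsack.
3×R and 4×N: cost 36 ≤ 39, profit 3·9 + 4·9 = 63.
4×R, 3×N, and 1×E: cost 39 ≤ 39, profit 4·9 + 3·9 + 1·4 = 67.
Best is 67.

67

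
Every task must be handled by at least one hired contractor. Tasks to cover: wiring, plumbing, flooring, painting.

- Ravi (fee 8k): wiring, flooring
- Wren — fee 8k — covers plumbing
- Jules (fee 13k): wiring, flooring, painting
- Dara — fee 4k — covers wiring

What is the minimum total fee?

21

This is a weighted set-cover instance.
The greedy cost-per-new-task heuristic would pick Ravi, Wren, and Jules for 29, but a cheaper cover exists.
Choose Wren and Jules: together they cover wiring, plumbing, flooring, painting — every task.
Total fee: 8 + 13 = 21.
No cover costs less than 21.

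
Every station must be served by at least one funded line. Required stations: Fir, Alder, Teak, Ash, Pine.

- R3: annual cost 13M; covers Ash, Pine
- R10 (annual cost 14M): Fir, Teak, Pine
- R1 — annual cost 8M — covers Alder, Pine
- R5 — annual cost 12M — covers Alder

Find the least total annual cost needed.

This is an integer covering problem.
Choose R3, R10, and R1: together they cover Fir, Alder, Teak, Ash, Pine — every station.
Total annual cost: 13 + 14 + 8 = 35.
No cover costs less than 35.

35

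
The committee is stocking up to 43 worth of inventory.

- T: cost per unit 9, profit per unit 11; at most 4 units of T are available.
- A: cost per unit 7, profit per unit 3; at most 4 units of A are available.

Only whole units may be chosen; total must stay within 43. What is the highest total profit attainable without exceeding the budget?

This is a bounded integer knapsack.
4×T and 1×A: cost 43 ≤ 43, profit 4·11 + 1·3 = 47.
4×T: cost 36 ≤ 43, profit 4·11 = 44.
Best is 47.

47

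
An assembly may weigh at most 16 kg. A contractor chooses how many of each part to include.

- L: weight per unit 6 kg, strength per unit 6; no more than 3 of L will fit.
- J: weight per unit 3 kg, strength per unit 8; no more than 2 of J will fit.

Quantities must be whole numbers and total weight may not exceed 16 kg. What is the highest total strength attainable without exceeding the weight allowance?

22

Take 1×L and 2×J: weight 12 ≤ 16, strength 1·6 + 2·8 = 22.
J has the best ratio (8/3) and is taken to its limit of 2; remaining capacity is filled optimally with the others.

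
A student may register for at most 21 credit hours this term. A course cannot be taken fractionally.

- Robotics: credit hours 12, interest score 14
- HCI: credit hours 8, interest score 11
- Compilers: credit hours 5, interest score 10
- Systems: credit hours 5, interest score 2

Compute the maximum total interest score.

25

Treat it as a binary knapsack problem.
Robotics + HCI: credit hours 12 + 8 = 20 ≤ 21, interest score 14 + 11 = 25.
Robotics + Compilers: credit hours 12 + 5 = 17 ≤ 21, interest score 14 + 10 = 24.
HCI + Compilers + Systems: credit hours 8 + 5 + 5 = 18 ≤ 21, interest score 11 + 10 + 2 = 23.
Best is Robotics and HCI with total interest score 25.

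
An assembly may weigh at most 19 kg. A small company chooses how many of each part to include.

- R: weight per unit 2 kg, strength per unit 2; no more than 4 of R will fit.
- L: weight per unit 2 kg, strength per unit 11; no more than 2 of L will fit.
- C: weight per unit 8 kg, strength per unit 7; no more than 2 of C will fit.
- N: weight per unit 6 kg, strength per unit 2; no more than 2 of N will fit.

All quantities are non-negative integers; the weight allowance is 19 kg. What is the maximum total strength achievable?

35

L has the best ratio (11/2); taking only L gives at most 2×11 = 22 (stopped by the supply cap of 2).
Mixing does better — 3×R, 2×L, and 1×C: weight 18 ≤ 19, strength 3·2 + 2·11 + 1·7 = 35.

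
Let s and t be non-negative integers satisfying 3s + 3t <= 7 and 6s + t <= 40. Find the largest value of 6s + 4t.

(s,t)=(2,0): 3·2+3·0=6≤7, 6·2+1·0=12≤40, objective 12.
(s,t)=(1,1): 3·1+3·1=6≤7, 6·1+1·1=7≤40, objective 10.
(s,t)=(1,0): 3·1+3·0=3≤7, 6·1+1·0=6≤40, objective 6.
No feasible integer point exceeds 12.

12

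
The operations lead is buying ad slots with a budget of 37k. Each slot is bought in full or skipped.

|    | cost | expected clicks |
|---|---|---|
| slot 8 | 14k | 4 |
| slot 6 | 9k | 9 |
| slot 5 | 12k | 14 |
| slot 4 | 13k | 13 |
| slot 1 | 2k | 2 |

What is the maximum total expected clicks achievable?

slot 6 + slot 5 + slot 4: cost 9 + 12 + 13 = 34 ≤ 37, expected clicks 9 + 14 + 13 = 36.
slot 6 + slot 5 + slot 4 + slot 1: cost 9 + 12 + 13 + 2 = 36 ≤ 37, expected clicks 9 + 14 + 13 + 2 = 38.
Best is slot 6, slot 5, slot 4, and slot 1 with total expected clicks 38.

38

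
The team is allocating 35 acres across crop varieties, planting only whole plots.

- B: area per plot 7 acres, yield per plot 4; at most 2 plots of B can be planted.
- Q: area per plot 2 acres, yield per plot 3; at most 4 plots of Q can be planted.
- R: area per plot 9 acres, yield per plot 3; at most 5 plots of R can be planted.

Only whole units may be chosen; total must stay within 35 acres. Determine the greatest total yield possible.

23

This is a bounded integer knapsack.
Q has the best ratio (3/2); taking only Q gives at most 4×3 = 12 (stopped by the supply cap of 4).
Mixing does better — 2×B, 4×Q, and 1×R: area 31 ≤ 35, yield 2·4 + 4·3 + 1·3 = 23.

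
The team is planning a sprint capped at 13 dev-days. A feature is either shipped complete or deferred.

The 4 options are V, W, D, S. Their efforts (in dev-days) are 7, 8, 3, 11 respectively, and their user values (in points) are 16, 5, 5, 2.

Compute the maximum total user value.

V: effort 7 ≤ 13, user value 16.
V + D: effort 7 + 3 = 10 ≤ 13, user value 16 + 5 = 21.
W + D: effort 8 + 3 = 11 ≤ 13, user value 5 + 5 = 10.
Best is V and D with total user value 21.

21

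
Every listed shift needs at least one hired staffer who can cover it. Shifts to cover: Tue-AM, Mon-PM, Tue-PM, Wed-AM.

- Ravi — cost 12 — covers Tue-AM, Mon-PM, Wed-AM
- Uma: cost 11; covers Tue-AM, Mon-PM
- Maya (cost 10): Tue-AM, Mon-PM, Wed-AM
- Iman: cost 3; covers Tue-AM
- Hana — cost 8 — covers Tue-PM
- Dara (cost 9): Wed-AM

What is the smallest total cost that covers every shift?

This is a weighted set-cover instance.
The greedy cost-per-new-shift heuristic would pick Iman, Maya, and Hana for 21, but a cheaper cover exists.
Choose Maya and Hana: together they cover Tue-AM, Mon-PM, Tue-PM, Wed-AM — every shift.
Total cost: 10 + 8 = 18.
No cover costs less than 18.

18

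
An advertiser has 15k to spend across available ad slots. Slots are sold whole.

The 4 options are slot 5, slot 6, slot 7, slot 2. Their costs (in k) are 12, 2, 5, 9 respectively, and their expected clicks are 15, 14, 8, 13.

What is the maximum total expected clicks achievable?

29

slot 6 + slot 2: cost 2 + 9 = 11 ≤ 15, expected clicks 14 + 13 = 27.
slot 5 + slot 6: cost 12 + 2 = 14 ≤ 15, expected clicks 15 + 14 = 29.
slot 6 + slot 7: cost 2 + 5 = 7 ≤ 15, expected clicks 14 + 8 = 22.
Best is slot 5 and slot 6 with total expected clicks 29.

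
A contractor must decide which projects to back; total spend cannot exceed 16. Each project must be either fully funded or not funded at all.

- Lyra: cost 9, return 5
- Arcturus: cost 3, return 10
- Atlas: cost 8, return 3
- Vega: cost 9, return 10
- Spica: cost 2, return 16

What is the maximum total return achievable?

36

This is an integer program with binary decision variables.
Allowing fractional choices, the relaxed optimum would be about 37.1, but projects are indivisible.
Lyra + Arcturus + Spica: cost 9 + 3 + 2 = 14 ≤ 16, return 5 + 10 + 16 = 31.
Arcturus + Atlas + Spica: cost 3 + 8 + 2 = 13 ≤ 16, return 10 + 3 + 16 = 29.
Arcturus + Vega + Spica: cost 3 + 9 + 2 = 14 ≤ 16, return 10 + 10 + 16 = 36.
Best is Arcturus, Vega, and Spica with total return 36.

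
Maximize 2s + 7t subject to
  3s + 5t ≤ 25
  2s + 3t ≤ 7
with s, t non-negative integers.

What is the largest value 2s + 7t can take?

(s,t)=(0,2) is feasible, giving 14.
(s,t)=(1,1) is feasible, giving 9.
(s,t)=(0,1) is feasible, giving 7.
Maximum is 14 at (s,t)=(0,2).

14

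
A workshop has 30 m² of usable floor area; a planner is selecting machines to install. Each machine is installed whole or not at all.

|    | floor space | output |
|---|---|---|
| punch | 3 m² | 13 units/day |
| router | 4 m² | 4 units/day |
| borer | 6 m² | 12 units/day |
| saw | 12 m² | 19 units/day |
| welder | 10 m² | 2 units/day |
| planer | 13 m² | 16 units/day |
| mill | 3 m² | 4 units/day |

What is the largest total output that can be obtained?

52

Allowing fractional choices, the relaxed optimum would be about 55.4, but machines are indivisible.
punch + borer + saw + mill: floor space 3 + 6 + 12 + 3 = 24 ≤ 30, output 13 + 12 + 19 + 4 = 48.
punch + router + borer + planer + mill: floor space 3 + 4 + 6 + 13 + 3 = 29 ≤ 30, output 13 + 4 + 12 + 16 + 4 = 49.
punch + router + borer + saw + mill: floor space 3 + 4 + 6 + 12 + 3 = 28 ≤ 30, output 13 + 4 + 12 + 19 + 4 = 52.
Best is punch, router, borer, saw, and mill with total output 52.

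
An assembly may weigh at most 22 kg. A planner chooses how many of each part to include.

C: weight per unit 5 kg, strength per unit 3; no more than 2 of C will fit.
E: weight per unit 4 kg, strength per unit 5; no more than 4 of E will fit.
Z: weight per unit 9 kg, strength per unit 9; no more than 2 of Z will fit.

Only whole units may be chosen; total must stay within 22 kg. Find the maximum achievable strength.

E has the best ratio (5/4); taking only E gives at most 4×5 = 20 (stopped by the supply cap of 4).
Mixing does better — 3×E and 1×Z: weight 21 ≤ 22, strength 3·5 + 1·9 = 24.

24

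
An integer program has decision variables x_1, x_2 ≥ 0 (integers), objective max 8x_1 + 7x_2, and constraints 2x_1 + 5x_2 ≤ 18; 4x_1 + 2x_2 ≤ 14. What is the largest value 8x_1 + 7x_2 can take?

(x_1,x_2)=(3,1): 2·3+5·1=11≤18, 4·3+2·1=14≤14, objective 31.
(x_1,x_2)=(2,2): 2·2+5·2=14≤18, 4·2+2·2=12≤14, objective 30.
(x_1,x_2)=(1,3): 2·1+5·3=17≤18, 4·1+2·3=10≤14, objective 29.
(x_1,x_2)=(3,0): 2·3+5·0=6≤18, 4·3+2·0=12≤14, objective 24.
The best lattice point is (3,1), giving 31.

31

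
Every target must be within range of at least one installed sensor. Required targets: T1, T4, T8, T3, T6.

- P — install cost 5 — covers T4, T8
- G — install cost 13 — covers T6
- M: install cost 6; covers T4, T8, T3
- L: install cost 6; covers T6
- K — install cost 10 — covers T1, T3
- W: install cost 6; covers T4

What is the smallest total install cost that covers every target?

21

The greedy cost-per-new-target heuristic would pick M, L, and K for 22, but a cheaper cover exists.
Choose P, L, and K: together they cover T1, T4, T8, T3, T6 — every target.
Total install cost: 5 + 6 + 10 = 21.
No cover costs less than 21.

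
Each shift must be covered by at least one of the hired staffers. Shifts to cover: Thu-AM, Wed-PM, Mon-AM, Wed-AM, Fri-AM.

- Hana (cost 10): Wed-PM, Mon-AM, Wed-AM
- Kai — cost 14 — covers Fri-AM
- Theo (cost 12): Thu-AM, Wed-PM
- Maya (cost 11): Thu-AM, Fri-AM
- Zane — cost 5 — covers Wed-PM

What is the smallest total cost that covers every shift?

Choose Hana and Maya: together they cover Thu-AM, Wed-PM, Mon-AM, Wed-AM, Fri-AM — every shift.
Total cost: 10 + 11 = 21.
No cover costs less than 21.

21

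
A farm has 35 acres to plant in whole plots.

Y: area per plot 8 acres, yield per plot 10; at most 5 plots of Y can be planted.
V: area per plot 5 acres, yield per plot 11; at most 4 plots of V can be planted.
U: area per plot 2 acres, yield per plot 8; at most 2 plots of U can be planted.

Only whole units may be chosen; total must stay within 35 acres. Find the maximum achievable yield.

1×Y, 4×V, and 2×U: area 32 ≤ 35, yield 1·10 + 4·11 + 2·8 = 70.
2×Y, 3×V, and 2×U: area 35 ≤ 35, yield 2·10 + 3·11 + 2·8 = 69.
Best is 70.

70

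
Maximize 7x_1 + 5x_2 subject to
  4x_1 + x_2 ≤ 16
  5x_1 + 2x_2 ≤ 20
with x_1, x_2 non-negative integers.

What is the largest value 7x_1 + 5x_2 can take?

(x_1,x_2)=(0,10): 4·0+1·10=10≤16, 5·0+2·10=20≤20, objective 50.
(x_1,x_2)=(0,9): 4·0+1·9=9≤16, 5·0+2·9=18≤20, objective 45.
No feasible integer point exceeds 50.

50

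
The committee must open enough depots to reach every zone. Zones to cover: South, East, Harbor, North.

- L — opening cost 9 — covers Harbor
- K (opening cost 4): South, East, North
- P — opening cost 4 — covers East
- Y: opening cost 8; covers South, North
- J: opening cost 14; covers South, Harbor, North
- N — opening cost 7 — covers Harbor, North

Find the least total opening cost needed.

This is a weighted set-cover instance.
Choose K and N: together they cover South, East, Harbor, North — every zone.
Total opening cost: 4 + 7 = 11.
No cover costs less than 11.

11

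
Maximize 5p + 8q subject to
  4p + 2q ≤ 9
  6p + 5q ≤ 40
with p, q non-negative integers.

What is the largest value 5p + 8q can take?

Relaxing integrality, the LP optimum is 36.00 at (p,q) = (0, 4.5), which is not an integer point.
(p,q)=(0,4): 4·0+2·4=8≤9, 6·0+5·4=20≤40, objective 32.
(p,q)=(0,3): 4·0+2·3=6≤9, 6·0+5·3=15≤40, objective 24.
Maximum is 32 at (p,q)=(0,4).

32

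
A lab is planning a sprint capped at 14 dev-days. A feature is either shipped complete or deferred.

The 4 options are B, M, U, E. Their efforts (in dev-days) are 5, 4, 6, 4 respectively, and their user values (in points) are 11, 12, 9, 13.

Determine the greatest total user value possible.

Allowing fractional choices, the relaxed optimum would be about 37.5, but features are indivisible.
B + M + E: effort 5 + 4 + 4 = 13 ≤ 14, user value 11 + 12 + 13 = 36.
M + U + E: effort 4 + 6 + 4 = 14 ≤ 14, user value 12 + 9 + 13 = 34.
M + E: effort 4 + 4 = 8 ≤ 14, user value 12 + 13 = 25.
Best is B, M, and E with total user value 36.

36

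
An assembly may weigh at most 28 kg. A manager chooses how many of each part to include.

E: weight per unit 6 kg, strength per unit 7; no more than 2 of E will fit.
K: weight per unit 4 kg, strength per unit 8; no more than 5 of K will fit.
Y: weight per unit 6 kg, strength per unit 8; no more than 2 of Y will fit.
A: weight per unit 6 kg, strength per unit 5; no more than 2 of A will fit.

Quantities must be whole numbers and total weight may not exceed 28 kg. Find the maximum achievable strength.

48

Take 4×K and 2×Y: weight 28 ≤ 28, strength 4·8 + 2·8 = 48.
No other integer combination yields more.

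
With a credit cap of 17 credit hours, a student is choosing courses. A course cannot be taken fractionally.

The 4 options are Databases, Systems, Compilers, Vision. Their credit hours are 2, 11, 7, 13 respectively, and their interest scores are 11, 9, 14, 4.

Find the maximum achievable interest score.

Take Databases and Compilers: credit hours 2 + 7 = 9 ≤ 17, interest score 11 + 14 = 25.
No other feasible combination does better.

25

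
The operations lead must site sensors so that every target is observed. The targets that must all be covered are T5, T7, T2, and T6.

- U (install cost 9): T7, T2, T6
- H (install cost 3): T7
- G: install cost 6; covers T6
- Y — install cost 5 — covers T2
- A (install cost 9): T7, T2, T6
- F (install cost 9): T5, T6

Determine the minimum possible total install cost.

This is an integer covering problem.
The greedy cost-per-new-target heuristic would pick U and F for 18, but a cheaper cover exists.
Choose H, Y, and F: together they cover T5, T7, T2, T6 — every target.
Total install cost: 3 + 5 + 9 = 17.
No cover costs less than 17.

17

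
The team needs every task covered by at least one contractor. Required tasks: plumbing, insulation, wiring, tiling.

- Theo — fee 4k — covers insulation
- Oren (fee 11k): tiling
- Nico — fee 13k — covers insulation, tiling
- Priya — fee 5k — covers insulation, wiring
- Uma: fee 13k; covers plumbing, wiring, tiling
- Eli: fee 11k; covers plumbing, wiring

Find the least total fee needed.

17

This is an integer covering problem.
The greedy cost-per-new-task heuristic would pick Priya and Uma for 18, but a cheaper cover exists.
Choose Theo and Uma: together they cover plumbing, insulation, wiring, tiling — every task.
Total fee: 4 + 13 = 17.
No cover costs less than 17.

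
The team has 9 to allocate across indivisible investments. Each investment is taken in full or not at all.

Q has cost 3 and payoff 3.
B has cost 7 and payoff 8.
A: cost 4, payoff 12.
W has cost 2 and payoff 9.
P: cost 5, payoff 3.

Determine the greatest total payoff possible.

24

A + W: cost 4 + 2 = 6 ≤ 9, payoff 12 + 9 = 21.
Q + A + W: cost 3 + 4 + 2 = 9 ≤ 9, payoff 3 + 12 + 9 = 24.
B + W: cost 7 + 2 = 9 ≤ 9, payoff 8 + 9 = 17.
Best is Q, A, and W with total payoff 24.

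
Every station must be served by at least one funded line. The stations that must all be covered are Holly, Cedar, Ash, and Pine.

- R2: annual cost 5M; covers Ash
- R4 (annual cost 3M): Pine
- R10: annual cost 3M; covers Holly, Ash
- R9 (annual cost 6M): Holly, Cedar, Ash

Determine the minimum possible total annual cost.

Choose R4 and R9: together they cover Holly, Cedar, Ash, Pine — every station.
Total annual cost: 3 + 6 = 9.

9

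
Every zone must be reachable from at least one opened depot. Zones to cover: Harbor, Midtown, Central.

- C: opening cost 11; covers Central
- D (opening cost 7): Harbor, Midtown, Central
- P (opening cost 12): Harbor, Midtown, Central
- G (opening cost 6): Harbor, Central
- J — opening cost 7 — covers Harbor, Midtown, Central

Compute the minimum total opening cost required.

7

This is a weighted set-cover instance.
D alone covers Harbor, Midtown, Central — every zone.
Total opening cost: 7.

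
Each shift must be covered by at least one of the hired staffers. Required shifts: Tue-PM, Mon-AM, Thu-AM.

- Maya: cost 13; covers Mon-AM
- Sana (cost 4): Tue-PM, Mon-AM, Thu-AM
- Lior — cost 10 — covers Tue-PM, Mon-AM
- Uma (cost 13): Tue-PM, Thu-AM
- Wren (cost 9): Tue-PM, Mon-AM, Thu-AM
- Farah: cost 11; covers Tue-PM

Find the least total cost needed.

4

Sana alone covers Tue-PM, Mon-AM, Thu-AM — every shift.
Total cost: 4.
No cover costs less than 4.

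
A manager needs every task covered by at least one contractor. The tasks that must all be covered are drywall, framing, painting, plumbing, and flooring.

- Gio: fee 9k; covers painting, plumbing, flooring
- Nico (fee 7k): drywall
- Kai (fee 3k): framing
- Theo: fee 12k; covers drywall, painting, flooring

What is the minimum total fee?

19

Choose Gio, Nico, and Kai: together they cover drywall, framing, painting, plumbing, flooring — every task.
Total fee: 9 + 7 + 3 = 19.
No cover costs less than 19.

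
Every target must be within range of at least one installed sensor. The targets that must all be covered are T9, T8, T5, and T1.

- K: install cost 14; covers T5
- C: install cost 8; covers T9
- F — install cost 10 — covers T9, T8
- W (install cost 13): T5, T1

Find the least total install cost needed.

23

Choose F and W: together they cover T9, T8, T5, T1 — every target.
Total install cost: 10 + 13 = 23.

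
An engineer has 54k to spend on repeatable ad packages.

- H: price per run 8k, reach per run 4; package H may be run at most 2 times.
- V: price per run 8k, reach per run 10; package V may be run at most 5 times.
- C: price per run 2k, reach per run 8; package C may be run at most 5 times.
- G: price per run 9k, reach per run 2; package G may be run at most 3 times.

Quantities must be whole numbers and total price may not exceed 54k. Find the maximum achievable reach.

C has the best ratio (8/2); taking only C gives at most 5×8 = 40 (stopped by the supply cap of 5).
Mixing does better — 5×V and 5×C: price 50 ≤ 54, reach 5·10 + 5·8 = 90.

90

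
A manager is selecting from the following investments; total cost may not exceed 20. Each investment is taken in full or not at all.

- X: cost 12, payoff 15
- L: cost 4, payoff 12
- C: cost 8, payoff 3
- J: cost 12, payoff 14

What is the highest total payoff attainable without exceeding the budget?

27

Treat it as a binary knapsack problem.
Allowing fractional choices, the relaxed optimum would be about 31.7, but investments are indivisible.
X + L: cost 12 + 4 = 16 ≤ 20, payoff 15 + 12 = 27.
L + J: cost 4 + 12 = 16 ≤ 20, payoff 12 + 14 = 26.
X + C: cost 12 + 8 = 20 ≤ 20, payoff 15 + 3 = 18.
Best is X and L with total payoff 27.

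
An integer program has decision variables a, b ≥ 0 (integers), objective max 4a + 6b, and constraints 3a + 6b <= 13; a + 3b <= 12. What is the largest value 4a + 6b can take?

16

(a,b)=(4,0): 3·4+6·0=12≤13, 1·4+3·0=4≤12, objective 16.
(a,b)=(3,0): 3·3+6·0=9≤13, 1·3+3·0=3≤12, objective 12.
No feasible integer point exceeds 16.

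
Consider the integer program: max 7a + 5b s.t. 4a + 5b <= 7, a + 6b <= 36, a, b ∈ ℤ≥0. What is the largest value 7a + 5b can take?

7

Relaxing integrality, the LP optimum is 12.25 at (a,b) = (1.75, 0), which is not an integer point.
(a,b)=(1,0): 4·1+5·0=4≤7, 1·1+6·0=1≤36, objective 7.
(a,b)=(0,1): 4·0+5·1=5≤7, 1·0+6·1=6≤36, objective 5.
(a,b)=(0,0): 4·0+5·0=0≤7, 1·0+6·0=0≤36, objective 0.
Maximum is 7 at (a,b)=(1,0).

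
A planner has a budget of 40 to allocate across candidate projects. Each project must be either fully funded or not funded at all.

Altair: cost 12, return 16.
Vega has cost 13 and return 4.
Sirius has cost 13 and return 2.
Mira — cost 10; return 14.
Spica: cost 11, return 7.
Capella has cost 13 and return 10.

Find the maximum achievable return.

Altair + Mira + Capella: cost 12 + 10 + 13 = 35 ≤ 40, return 16 + 14 + 10 = 40.
Altair + Mira + Spica: cost 12 + 10 + 11 = 33 ≤ 40, return 16 + 14 + 7 = 37.
Altair + Vega + Mira: cost 12 + 13 + 10 = 35 ≤ 40, return 16 + 4 + 14 = 34.
Best is Altair, Mira, and Capella with total return 40.

40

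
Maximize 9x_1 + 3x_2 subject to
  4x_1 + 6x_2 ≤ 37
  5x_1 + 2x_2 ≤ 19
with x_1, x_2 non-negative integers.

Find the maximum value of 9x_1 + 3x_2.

33

The continuous relaxation peaks at (3.8, 0) with value 34.20; rounding to a feasible lattice point costs some objective.
(x_1,x_2)=(3,2): 4·3+6·2=24≤37, 5·3+2·2=19≤19, objective 33.
(x_1,x_2)=(3,1): 4·3+6·1=18≤37, 5·3+2·1=17≤19, objective 30.
(x_1,x_2)=(3,0): 4·3+6·0=12≤37, 5·3+2·0=15≤19, objective 27.
Maximum is 33 at (x_1,x_2)=(3,2).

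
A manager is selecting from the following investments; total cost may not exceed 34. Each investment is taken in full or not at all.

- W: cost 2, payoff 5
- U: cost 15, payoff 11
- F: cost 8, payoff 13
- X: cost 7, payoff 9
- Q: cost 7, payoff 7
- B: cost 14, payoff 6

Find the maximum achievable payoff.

38

Treat it as a binary knapsack problem.
Allowing fractional choices, the relaxed optimum would be about 41.3, but investments are indivisible.
W + U + F + X: cost 2 + 15 + 8 + 7 = 32 ≤ 34, payoff 5 + 11 + 13 + 9 = 38.
W + U + F + Q: cost 2 + 15 + 8 + 7 = 32 ≤ 34, payoff 5 + 11 + 13 + 7 = 36.
Best is W, U, F, and X with total payoff 38.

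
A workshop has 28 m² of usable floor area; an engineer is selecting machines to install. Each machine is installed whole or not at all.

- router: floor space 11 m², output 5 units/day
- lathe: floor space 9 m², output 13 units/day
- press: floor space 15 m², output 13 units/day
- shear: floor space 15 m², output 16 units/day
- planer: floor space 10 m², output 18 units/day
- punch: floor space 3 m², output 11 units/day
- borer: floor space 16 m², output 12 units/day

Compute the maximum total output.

45

This is an integer program with binary decision variables.
lathe + planer + punch: floor space 9 + 10 + 3 = 22 ≤ 28, output 13 + 18 + 11 = 42.
shear + planer + punch: floor space 15 + 10 + 3 = 28 ≤ 28, output 16 + 18 + 11 = 45.
press + planer + punch: floor space 15 + 10 + 3 = 28 ≤ 28, output 13 + 18 + 11 = 42.
Best is shear, planer, and punch with total output 45.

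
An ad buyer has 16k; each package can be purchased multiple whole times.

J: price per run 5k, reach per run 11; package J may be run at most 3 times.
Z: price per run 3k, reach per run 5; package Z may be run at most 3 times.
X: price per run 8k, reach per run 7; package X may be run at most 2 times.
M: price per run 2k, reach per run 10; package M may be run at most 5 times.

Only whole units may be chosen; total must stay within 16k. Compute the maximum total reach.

This is a bounded integer knapsack.
1×J and 5×M: price 15 ≤ 16, reach 1·11 + 5·10 = 61.
2×Z and 5×M: price 16 ≤ 16, reach 2·5 + 5·10 = 60.
Best is 61.

61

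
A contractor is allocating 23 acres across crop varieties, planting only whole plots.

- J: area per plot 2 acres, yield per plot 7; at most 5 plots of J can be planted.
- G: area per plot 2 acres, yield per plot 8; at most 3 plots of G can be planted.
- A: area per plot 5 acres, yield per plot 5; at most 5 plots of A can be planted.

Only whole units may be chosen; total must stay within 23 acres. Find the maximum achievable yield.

5×J and 3×G: area 16 ≤ 23, yield 5·7 + 3·8 = 59.
5×J, 3×G, and 1×A: area 21 ≤ 23, yield 5·7 + 3·8 + 1·5 = 64.
Best is 64.

64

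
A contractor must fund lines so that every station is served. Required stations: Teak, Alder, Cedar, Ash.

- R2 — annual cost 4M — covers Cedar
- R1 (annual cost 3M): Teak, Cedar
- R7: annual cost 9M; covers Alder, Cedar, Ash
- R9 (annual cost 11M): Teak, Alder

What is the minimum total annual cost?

Choose R1 and R7: together they cover Teak, Alder, Cedar, Ash — every station.
Total annual cost: 3 + 9 = 12.
No cover costs less than 12.

12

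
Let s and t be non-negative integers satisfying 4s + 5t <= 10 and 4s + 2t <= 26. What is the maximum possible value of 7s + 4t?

(s,t)=(2,0) is feasible, giving 14.
(s,t)=(1,1) is feasible, giving 11.
(s,t)=(1,0) is feasible, giving 7.
The best lattice point is (2,0), giving 14.

14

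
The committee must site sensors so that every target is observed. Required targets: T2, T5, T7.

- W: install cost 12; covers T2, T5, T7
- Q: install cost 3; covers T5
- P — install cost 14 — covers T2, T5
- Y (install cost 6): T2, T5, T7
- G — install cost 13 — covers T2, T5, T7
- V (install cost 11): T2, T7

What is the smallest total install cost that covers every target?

This is an integer covering problem.
Y alone covers T2, T5, T7 — every target.
Total install cost: 6.
No cover costs less than 6.

6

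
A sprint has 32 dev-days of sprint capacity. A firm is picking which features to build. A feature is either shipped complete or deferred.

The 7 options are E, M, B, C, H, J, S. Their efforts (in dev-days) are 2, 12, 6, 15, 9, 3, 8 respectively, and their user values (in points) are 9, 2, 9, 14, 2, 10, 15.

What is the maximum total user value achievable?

48

Allowing fractional choices, the relaxed optimum would be about 55.1, but features are indivisible.
B + C + J + S: effort 6 + 15 + 3 + 8 = 32 ≤ 32, user value 9 + 14 + 10 + 15 = 48.
E + C + J + S: effort 2 + 15 + 3 + 8 = 28 ≤ 32, user value 9 + 14 + 10 + 15 = 48.
E + B + C + S: effort 2 + 6 + 15 + 8 = 31 ≤ 32, user value 9 + 9 + 14 + 15 = 47.
The maximum user value is 48; one optimal choice is E, C, J, and S.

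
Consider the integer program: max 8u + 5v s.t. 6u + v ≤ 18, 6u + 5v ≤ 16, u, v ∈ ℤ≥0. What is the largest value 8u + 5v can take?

The continuous relaxation peaks at (2.67, 0) with value 21.33; rounding to a feasible lattice point costs some objective.
(u,v)=(1,2): 6·1+1·2=8≤18, 6·1+5·2=16≤16, objective 18.
(u,v)=(2,0): 6·2+1·0=12≤18, 6·2+5·0=12≤16, objective 16.
(u,v)=(0,3): 6·0+1·3=3≤18, 6·0+5·3=15≤16, objective 15.
(u,v)=(1,1): 6·1+1·1=7≤18, 6·1+5·1=11≤16, objective 13.
No feasible integer point exceeds 18.

18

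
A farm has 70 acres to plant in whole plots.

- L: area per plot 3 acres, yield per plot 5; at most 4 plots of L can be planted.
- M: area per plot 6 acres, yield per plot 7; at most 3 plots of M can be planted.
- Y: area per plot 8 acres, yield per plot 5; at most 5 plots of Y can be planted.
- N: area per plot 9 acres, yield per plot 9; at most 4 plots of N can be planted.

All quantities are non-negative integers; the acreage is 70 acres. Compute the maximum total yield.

Take 4×L, 3×M, and 4×N: area 66 ≤ 70, yield 4·5 + 3·7 + 4·9 = 77.
L has the best ratio (5/3) and is taken to its limit of 4; remaining capacity is filled optimally with the others.

77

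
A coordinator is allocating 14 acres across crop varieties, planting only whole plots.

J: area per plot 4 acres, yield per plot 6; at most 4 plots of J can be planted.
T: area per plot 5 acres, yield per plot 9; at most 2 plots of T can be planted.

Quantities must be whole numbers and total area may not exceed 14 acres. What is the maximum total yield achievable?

24

2×J and 1×T: area 13 ≤ 14, yield 2·6 + 1·9 = 21.
1×J and 2×T: area 14 ≤ 14, yield 1·6 + 2·9 = 24.
Best is 24.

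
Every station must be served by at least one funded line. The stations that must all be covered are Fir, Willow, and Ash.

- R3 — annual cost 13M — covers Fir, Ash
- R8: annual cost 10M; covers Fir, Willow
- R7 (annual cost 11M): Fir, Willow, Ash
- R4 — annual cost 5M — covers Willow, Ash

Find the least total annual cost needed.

11

R7 alone covers Fir, Willow, Ash — every station.
Total annual cost: 11.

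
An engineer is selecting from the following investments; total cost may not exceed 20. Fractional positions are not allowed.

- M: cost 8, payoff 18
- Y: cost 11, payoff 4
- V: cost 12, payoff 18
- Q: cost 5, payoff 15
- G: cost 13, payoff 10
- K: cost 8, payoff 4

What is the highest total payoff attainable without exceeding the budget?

This is an integer program with binary decision variables.
Allowing fractional choices, the relaxed optimum would be about 43.5, but investments are indivisible.
M + Q: cost 8 + 5 = 13 ≤ 20, payoff 18 + 15 = 33.
M + V: cost 8 + 12 = 20 ≤ 20, payoff 18 + 18 = 36.
Best is M and V with total payoff 36.

36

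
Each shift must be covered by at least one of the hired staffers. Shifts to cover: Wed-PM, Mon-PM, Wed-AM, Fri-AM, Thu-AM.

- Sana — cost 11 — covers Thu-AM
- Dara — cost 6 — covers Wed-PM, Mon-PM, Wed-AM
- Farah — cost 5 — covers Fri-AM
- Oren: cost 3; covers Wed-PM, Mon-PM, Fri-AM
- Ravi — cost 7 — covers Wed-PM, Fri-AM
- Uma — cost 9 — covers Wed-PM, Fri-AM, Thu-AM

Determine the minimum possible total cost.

The greedy cost-per-new-shift heuristic would pick Oren, Dara, and Uma for 18, but a cheaper cover exists.
Choose Dara and Uma: together they cover Wed-PM, Mon-PM, Wed-AM, Fri-AM, Thu-AM — every shift.
Total cost: 6 + 9 = 15.
No cover costs less than 15.

15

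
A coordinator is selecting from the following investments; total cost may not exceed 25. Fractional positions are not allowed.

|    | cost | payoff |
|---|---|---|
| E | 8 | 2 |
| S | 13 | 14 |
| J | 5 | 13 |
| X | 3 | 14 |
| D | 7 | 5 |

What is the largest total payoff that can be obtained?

41

This is an integer program with binary decision variables.
Allowing fractional choices, the relaxed optimum would be about 43.9, but investments are indivisible.
S + J + X: cost 13 + 5 + 3 = 21 ≤ 25, payoff 14 + 13 + 14 = 41.
S + X + D: cost 13 + 3 + 7 = 23 ≤ 25, payoff 14 + 14 + 5 = 33.
E + J + X + D: cost 8 + 5 + 3 + 7 = 23 ≤ 25, payoff 2 + 13 + 14 + 5 = 34.
Best is S, J, and X with total payoff 41.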